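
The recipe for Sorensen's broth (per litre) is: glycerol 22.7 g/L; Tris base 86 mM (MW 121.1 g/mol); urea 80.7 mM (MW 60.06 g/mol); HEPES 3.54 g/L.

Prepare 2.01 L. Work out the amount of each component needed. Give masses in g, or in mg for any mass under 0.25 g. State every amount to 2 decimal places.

glycerol 45.63 g; Tris base 20.93 g; urea 9.74 g; HEPES 7.12 g

Scale factor relative to 1 L: 2.01.
glycerol: 22.7 g/L × 2.01 L = 45.63 g
Tris base: 86 mmol/L × 121.1 g/mol × 2.01 L ÷ 1000 = 20.93 g
urea: 80.7 mmol/L × 60.06 g/mol × 2.01 L ÷ 1000 = 9.74 g
HEPES: 3.54 g/L × 2.01 L = 7.12 g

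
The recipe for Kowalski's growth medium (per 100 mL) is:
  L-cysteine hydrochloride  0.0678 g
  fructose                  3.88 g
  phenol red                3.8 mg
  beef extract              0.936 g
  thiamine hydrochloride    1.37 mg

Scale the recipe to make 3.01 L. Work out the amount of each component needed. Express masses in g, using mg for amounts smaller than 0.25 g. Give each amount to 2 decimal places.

Scale factor = 3010 mL / 100 mL = 30.1.
L-cysteine hydrochloride: 0.0678 g × (3010 mL / 100 mL) = 2.04 g
fructose: 3.88 g × (3010 mL / 100 mL) = 116.79 g
phenol red: 3.8 mg × (3010 mL / 100 mL) = 114.38 mg
beef extract: 0.936 g × (3010 mL / 100 mL) = 28.17 g
thiamine hydrochloride: 1.37 mg × (3010 mL / 100 mL) = 41.24 mg

L-cysteine hydrochloride 2.04 g; fructose 116.79 g; phenol red 114.38 mg; beef extract 28.17 g; thiamine hydrochloride 41.24 mg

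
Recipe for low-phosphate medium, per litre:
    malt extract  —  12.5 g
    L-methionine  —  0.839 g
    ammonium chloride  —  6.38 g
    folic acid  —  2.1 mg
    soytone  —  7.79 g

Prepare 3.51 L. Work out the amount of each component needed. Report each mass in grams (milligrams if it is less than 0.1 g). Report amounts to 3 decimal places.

malt extract 43.875 g; L-methionine 2.945 g; ammonium chloride 22.394 g; folic acid 7.371 mg; soytone 27.343 g

Scale factor = 3510 mL / 1000 mL = 3.51.
malt extract: 12.5 g × (3510 mL / 1000 mL) = 43.875 g
L-methionine: 0.839 g × (3510 mL / 1000 mL) = 2.945 g
ammonium chloride: 6.38 g × (3510 mL / 1000 mL) = 22.394 g
folic acid: 2.1 mg × (3510 mL / 1000 mL) = 7.371 mg
soytone: 7.79 g × (3510 mL / 1000 mL) = 27.343 g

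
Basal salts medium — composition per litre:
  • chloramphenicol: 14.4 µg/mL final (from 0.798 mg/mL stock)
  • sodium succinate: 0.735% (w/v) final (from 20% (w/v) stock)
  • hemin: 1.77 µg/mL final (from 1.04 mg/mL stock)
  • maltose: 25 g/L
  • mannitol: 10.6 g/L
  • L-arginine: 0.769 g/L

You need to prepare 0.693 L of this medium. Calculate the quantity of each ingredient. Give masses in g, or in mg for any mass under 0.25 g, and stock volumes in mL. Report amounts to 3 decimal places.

chloramphenicol 12.505 mL; sodium succinate 25.468 mL; hemin 1.179 mL; maltose 17.325 g; mannitol 7.346 g; L-arginine 0.533 g

Scale factor relative to 1 L: 0.693.
chloramphenicol: V = C2·V2/C1 = 14.4 µg/mL × 693 mL ÷ 798 µg/mL = 12.505 mL
sodium succinate: C1V1 = C2V2 → 0.735% ÷ 20% × 693 mL = 25.468 mL
hemin: V = C2·V2/C1 = 1.77 µg/mL × 693 mL ÷ 1040 µg/mL = 1.179 mL
maltose: 25 g/L × 0.693 L = 17.325 g
mannitol: 10.6 g/L × 0.693 L = 7.346 g
L-arginine: 0.769 g/L × 0.693 L = 0.533 g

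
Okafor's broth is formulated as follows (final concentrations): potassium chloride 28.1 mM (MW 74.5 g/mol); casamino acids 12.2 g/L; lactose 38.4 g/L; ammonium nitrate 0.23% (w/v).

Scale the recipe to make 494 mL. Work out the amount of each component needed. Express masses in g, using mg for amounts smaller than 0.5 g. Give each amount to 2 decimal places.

potassium chloride 1.03 g; casamino acids 6.03 g; lactose 18.97 g; ammonium nitrate 1.14 g

Target volume = 494 mL = 0.494 L.
potassium chloride: 28.1 mmol/L × 74.5 g/mol × 0.494 L ÷ 1000 = 1.03 g
casamino acids: 12.2 g/L × 0.494 L = 6.03 g
lactose: 38.4 g/L × 0.494 L = 18.97 g
ammonium nitrate: 0.23% w/v = 2.3 g/L → 2.3 × 0.494 L = 1.14 g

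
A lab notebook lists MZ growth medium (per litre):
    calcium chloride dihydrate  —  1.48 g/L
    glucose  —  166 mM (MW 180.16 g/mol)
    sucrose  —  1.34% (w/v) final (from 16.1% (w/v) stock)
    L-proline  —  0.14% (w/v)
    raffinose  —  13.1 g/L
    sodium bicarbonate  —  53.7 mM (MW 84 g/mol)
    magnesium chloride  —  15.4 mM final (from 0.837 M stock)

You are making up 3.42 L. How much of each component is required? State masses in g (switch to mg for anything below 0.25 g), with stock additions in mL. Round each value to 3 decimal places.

calcium chloride dihydrate 5.062 g; glucose 102.280 g; sucrose 284.646 mL; L-proline 4.788 g; raffinose 44.802 g; sodium bicarbonate 15.427 g; magnesium chloride 62.925 mL

Scale factor relative to 1 L: 3.42.
calcium chloride dihydrate: 1.48 g/L × 3.42 L = 5.062 g
glucose: 166 mmol/L × 180.16 g/mol × 3.42 L ÷ 1000 = 102.280 g
sucrose: V = C2·V2/C1 = 1.34% ÷ 16.1% × 3420 mL = 284.646 mL
L-proline: 0.14% w/v = 1.4 g/L → 1.4 × 3.42 L = 4.788 g
raffinose: 13.1 g/L × 3.42 L = 44.802 g
sodium bicarbonate: 53.7 mmol/L × 84 g/mol × 3.42 L ÷ 1000 = 15.427 g
magnesium chloride: dilute stock: 15.4 mM × 3420 mL ÷ 837 mM = 62.925 mL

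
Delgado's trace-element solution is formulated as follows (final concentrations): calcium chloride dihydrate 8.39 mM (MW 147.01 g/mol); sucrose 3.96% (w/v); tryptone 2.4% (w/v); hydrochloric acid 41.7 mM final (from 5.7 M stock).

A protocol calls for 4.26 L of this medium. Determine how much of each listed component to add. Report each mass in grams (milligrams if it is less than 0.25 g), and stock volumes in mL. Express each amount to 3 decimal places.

Scale factor relative to 1 L: 4.26.
calcium chloride dihydrate: 8.39 mmol/L × 147.01 g/mol × 4.26 L ÷ 1000 = 5.254 g
sucrose: 3.96 g per 100 mL × 4260 mL ÷ 100 = 168.696 g
tryptone: 2.4 g per 100 mL × 4260 mL ÷ 100 = 102.240 g
hydrochloric acid: C1V1 = C2V2 → 41.7 mM × 4260 mL ÷ 5700 mM = 31.165 mL

calcium chloride dihydrate 5.254 g; sucrose 168.696 g; tryptone 102.240 g; hydrochloric acid 31.165 mL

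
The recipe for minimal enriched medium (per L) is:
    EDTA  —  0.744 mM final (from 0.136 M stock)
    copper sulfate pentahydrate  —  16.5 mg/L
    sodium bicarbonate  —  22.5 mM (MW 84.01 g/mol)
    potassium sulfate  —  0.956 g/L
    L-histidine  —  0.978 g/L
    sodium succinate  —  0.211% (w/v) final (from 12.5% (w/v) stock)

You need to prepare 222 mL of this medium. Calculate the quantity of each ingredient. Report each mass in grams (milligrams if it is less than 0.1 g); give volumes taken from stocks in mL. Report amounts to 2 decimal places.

EDTA 1.21 mL; copper sulfate pentahydrate 3.66 mg; sodium bicarbonate 0.42 g; potassium sulfate 0.21 g; L-histidine 0.22 g; sodium succinate 3.75 mL

Scale factor relative to 1 L: 0.222.
EDTA: V = C2·V2/C1 = 0.744 mM × 222 mL ÷ 136 mM = 1.21 mL
copper sulfate pentahydrate: 16.5 mg/L × 0.222 L = 3.66 mg
sodium bicarbonate: 22.5 mmol/L × 84.01 g/mol × 0.222 L ÷ 1000 = 0.42 g
potassium sulfate: 0.956 g/L × 0.222 L = 0.21 g
L-histidine: 0.978 g/L × 0.222 L = 0.22 g
sodium succinate: C1V1 = C2V2 → 0.211% ÷ 12.5% × 222 mL = 3.75 mL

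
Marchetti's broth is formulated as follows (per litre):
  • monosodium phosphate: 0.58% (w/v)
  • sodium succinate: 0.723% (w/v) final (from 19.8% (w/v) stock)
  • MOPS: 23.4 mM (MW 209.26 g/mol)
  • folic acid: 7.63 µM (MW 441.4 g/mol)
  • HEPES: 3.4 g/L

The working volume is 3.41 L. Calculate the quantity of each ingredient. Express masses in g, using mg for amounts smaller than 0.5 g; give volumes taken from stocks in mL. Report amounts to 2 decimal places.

Scale factor relative to 1 L: 3.41.
monosodium phosphate: 0.58 g per 100 mL × 3410 mL ÷ 100 = 19.78 g
sodium succinate: dilute stock: 0.723% ÷ 19.8% × 3410 mL = 124.52 mL
MOPS: 23.4 mmol/L × 209.26 g/mol × 3.41 L ÷ 1000 = 16.70 g
folic acid: 7.63 µmol/L × 441.4 g/mol × 3.41 L ÷ 1000 = 11.48 mg
HEPES: 3.4 g/L × 3.41 L = 11.59 g

monosodium phosphate 19.78 g; sodium succinate 124.52 mL; MOPS 16.70 g; folic acid 11.48 mg; HEPES 11.59 g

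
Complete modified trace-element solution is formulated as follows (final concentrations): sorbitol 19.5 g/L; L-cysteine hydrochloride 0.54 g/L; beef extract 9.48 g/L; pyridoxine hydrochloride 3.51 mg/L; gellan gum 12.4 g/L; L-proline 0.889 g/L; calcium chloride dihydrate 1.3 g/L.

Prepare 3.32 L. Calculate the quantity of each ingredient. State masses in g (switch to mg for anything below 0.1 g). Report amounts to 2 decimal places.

Working volume: 3.32 L.
sorbitol: 19.5 g/L × 3.32 L = 64.74 g
L-cysteine hydrochloride: 0.54 g/L × 3.32 L = 1.79 g
beef extract: 9.48 g/L × 3.32 L = 31.47 g
pyridoxine hydrochloride: 3.51 mg/L × 3.32 L = 11.65 mg
gellan gum: 12.4 g/L × 3.32 L = 41.17 g
L-proline: 0.889 g/L × 3.32 L = 2.95 g
calcium chloride dihydrate: 1.3 g/L × 3.32 L = 4.32 g

sorbitol 64.74 g; L-cysteine hydrochloride 1.79 g; beef extract 31.47 g; pyridoxine hydrochloride 11.65 mg; gellan gum 41.17 g; L-proline 2.95 g; calcium chloride dihydrate 4.32 g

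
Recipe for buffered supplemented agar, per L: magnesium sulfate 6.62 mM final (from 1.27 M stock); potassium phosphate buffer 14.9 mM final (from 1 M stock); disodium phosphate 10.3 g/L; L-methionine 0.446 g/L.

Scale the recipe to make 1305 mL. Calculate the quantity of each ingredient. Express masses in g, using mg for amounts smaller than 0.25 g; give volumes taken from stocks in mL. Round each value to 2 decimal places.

magnesium sulfate 6.80 mL; potassium phosphate buffer 19.44 mL; disodium phosphate 13.44 g; L-methionine 0.58 g

Working volume: 1305 mL = 1.305 L.
magnesium sulfate: V = C2·V2/C1 = 6.62 mM × 1305 mL ÷ 1270 mM = 6.80 mL
potassium phosphate buffer: C1V1 = C2V2 → 14.9 mM × 1305 mL ÷ 1000 mM = 19.44 mL
disodium phosphate: 10.3 g/L × 1.305 L = 13.44 g
L-methionine: 0.446 g/L × 1.305 L = 0.58 g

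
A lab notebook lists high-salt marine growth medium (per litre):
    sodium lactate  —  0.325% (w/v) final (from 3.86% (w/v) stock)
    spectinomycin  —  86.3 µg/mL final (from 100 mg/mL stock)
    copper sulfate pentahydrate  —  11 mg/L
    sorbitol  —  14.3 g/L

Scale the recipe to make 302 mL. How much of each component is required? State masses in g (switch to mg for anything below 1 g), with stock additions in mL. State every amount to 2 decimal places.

sodium lactate 25.43 mL; spectinomycin 0.26 mL; copper sulfate pentahydrate 3.32 mg; sorbitol 4.32 g

Scale factor relative to 1 L: 0.302.
sodium lactate: C1V1 = C2V2 → 0.325% ÷ 3.86% × 302 mL = 25.43 mL
spectinomycin: C1V1 = C2V2 → 86.3 µg/mL × 302 mL ÷ 100000 µg/mL = 0.26 mL
copper sulfate pentahydrate: 11 mg/L × 0.302 L = 3.32 mg
sorbitol: 14.3 g/L × 0.302 L = 4.32 g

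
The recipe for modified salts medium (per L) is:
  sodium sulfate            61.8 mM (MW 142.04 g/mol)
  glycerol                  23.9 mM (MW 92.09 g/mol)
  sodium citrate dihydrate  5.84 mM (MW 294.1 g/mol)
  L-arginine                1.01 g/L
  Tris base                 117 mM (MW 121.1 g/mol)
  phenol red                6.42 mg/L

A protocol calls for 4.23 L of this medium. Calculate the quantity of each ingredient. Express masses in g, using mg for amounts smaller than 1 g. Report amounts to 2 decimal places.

sodium sulfate 37.13 g; glycerol 9.31 g; sodium citrate dihydrate 7.27 g; L-arginine 4.27 g; Tris base 59.93 g; phenol red 27.16 mg

Working volume: 4.23 L.
sodium sulfate: 61.8 mmol/L × 142.04 g/mol × 4.23 L ÷ 1000 = 37.13 g
glycerol: 23.9 mmol/L × 92.09 g/mol × 4.23 L ÷ 1000 = 9.31 g
sodium citrate dihydrate: 5.84 mmol/L × 294.1 g/mol × 4.23 L ÷ 1000 = 7.27 g
L-arginine: 1.01 g/L × 4.23 L = 4.27 g
Tris base: 117 mmol/L × 121.1 g/mol × 4.23 L ÷ 1000 = 59.93 g
phenol red: 6.42 mg/L × 4.23 L = 27.16 mg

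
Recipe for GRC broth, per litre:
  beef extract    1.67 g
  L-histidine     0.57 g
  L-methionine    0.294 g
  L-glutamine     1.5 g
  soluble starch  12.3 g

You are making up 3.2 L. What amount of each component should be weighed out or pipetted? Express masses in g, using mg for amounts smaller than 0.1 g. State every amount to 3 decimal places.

beef extract 5.344 g; L-histidine 1.824 g; L-methionine 0.941 g; L-glutamine 4.800 g; soluble starch 39.360 g

Scale factor = 3200 mL / 1000 mL = 3.2.
beef extract: 1.67 g × (3200 mL / 1000 mL) = 5.344 g
L-histidine: 0.57 g × (3200 mL / 1000 mL) = 1.824 g
L-methionine: 0.294 g × (3200 mL / 1000 mL) = 0.941 g
L-glutamine: 1.5 g × (3200 mL / 1000 mL) = 4.800 g
soluble starch: 12.3 g × (3200 mL / 1000 mL) = 39.360 g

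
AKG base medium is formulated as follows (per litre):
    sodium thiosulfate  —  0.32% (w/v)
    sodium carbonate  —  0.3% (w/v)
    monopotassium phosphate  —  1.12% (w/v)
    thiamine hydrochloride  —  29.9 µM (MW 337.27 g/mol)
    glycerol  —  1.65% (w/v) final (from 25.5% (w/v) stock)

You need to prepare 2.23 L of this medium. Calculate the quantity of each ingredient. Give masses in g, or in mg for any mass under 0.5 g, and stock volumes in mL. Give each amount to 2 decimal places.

sodium thiosulfate 7.14 g; sodium carbonate 6.69 g; monopotassium phosphate 24.98 g; thiamine hydrochloride 22.49 mg; glycerol 144.29 mL

Scale factor relative to 1 L: 2.23.
sodium thiosulfate: 0.32 g per 100 mL × 2230 mL ÷ 100 = 7.14 g
sodium carbonate: 0.3 g per 100 mL × 2230 mL ÷ 100 = 6.69 g
monopotassium phosphate: 1.12% w/v = 11.2 g/L → 11.2 × 2.23 L = 24.98 g
thiamine hydrochloride: 29.9 µmol/L × 337.27 g/mol × 2.23 L ÷ 1000 = 22.49 mg
glycerol: C1V1 = C2V2 → 1.65% ÷ 25.5% × 2230 mL = 144.29 mL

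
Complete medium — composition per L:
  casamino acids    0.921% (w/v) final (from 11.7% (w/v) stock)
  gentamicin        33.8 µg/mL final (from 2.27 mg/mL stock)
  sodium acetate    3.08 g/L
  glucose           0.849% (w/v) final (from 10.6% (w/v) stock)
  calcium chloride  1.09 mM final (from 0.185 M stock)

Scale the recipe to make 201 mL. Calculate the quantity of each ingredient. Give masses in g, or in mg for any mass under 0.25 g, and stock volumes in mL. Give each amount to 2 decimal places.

Scale factor relative to 1 L: 0.201.
casamino acids: dilute stock: 0.921% ÷ 11.7% × 201 mL = 15.82 mL
gentamicin: V = C2·V2/C1 = 33.8 µg/mL × 201 mL ÷ 2270 µg/mL = 2.99 mL
sodium acetate: 3.08 g/L × 0.201 L = 0.62 g
glucose: dilute stock: 0.849% ÷ 10.6% × 201 mL = 16.10 mL
calcium chloride: V = C2·V2/C1 = 1.09 mM × 201 mL ÷ 185 mM = 1.18 mL

casamino acids 15.82 mL; gentamicin 2.99 mL; sodium acetate 0.62 g; glucose 16.10 mL; calcium chloride 1.18 mL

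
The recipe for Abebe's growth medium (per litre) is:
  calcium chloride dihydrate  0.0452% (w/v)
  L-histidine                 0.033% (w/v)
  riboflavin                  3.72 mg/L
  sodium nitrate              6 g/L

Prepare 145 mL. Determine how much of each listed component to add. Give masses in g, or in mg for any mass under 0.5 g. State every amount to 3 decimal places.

Target volume = 145 mL = 0.145 L.
calcium chloride dihydrate: 0.0452% w/v = 0.452 g/L → 0.452 × 0.145 L = 0.06554 g = 65.540 mg
L-histidine: 0.033% w/v = 0.33 g/L → 0.33 × 0.145 L = 0.04785 g = 47.850 mg
riboflavin: 3.72 mg/L × 0.145 L = 0.539 mg
sodium nitrate: 6 g/L × 0.145 L = 0.870 g

calcium chloride dihydrate 65.540 mg; L-histidine 47.850 mg; riboflavin 0.539 mg; sodium nitrate 0.870 g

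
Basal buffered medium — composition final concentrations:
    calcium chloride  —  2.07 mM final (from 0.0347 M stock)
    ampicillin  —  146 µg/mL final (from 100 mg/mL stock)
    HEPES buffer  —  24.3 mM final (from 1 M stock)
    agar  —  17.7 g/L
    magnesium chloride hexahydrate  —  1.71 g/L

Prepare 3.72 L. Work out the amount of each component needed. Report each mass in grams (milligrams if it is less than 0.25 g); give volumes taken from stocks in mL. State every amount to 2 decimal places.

calcium chloride 221.91 mL; ampicillin 5.43 mL; HEPES buffer 90.40 mL; agar 65.84 g; magnesium chloride hexahydrate 6.36 g

Scale factor relative to 1 L: 3.72.
calcium chloride: dilute stock: 2.07 mM × 3720 mL ÷ 34.7 mM = 221.91 mL
ampicillin: V = C2·V2/C1 = 146 µg/mL × 3720 mL ÷ 100000 µg/mL = 5.43 mL
HEPES buffer: dilute stock: 24.3 mM × 3720 mL ÷ 1000 mM = 90.40 mL
agar: 17.7 g/L × 3.72 L = 65.84 g
magnesium chloride hexahydrate: 1.71 g/L × 3.72 L = 6.36 g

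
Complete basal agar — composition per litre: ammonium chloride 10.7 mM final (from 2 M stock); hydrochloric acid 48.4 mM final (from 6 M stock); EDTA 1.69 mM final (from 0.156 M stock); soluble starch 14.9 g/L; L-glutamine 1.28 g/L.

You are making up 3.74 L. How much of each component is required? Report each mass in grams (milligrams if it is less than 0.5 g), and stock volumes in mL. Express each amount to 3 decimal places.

Scale factor relative to 1 L: 3.74.
ammonium chloride: V = C2·V2/C1 = 10.7 mM × 3740 mL ÷ 2000 mM = 20.009 mL
hydrochloric acid: V = C2·V2/C1 = 48.4 mM × 3740 mL ÷ 6000 mM = 30.169 mL
EDTA: C1V1 = C2V2 → 1.69 mM × 3740 mL ÷ 156 mM = 40.517 mL
soluble starch: 14.9 g/L × 3.74 L = 55.726 g
L-glutamine: 1.28 g/L × 3.74 L = 4.787 g

ammonium chloride 20.009 mL; hydrochloric acid 30.169 mL; EDTA 40.517 mL; soluble starch 55.726 g; L-glutamine 4.787 g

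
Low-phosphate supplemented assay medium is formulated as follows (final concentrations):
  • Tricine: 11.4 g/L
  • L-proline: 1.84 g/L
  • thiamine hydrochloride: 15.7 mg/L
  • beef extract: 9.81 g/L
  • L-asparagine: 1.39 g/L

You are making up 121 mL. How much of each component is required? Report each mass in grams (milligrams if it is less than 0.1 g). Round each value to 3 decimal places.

Target volume = 121 mL = 0.121 L.
Tricine: 11.4 g/L × 0.121 L = 1.379 g
L-proline: 1.84 g/L × 0.121 L = 0.223 g
thiamine hydrochloride: 15.7 mg/L × 0.121 L = 1.900 mg
beef extract: 9.81 g/L × 0.121 L = 1.187 g
L-asparagine: 1.39 g/L × 0.121 L = 0.168 g

Tricine 1.379 g; L-proline 0.223 g; thiamine hydrochloride 1.900 mg; beef extract 1.187 g; L-asparagine 0.168 g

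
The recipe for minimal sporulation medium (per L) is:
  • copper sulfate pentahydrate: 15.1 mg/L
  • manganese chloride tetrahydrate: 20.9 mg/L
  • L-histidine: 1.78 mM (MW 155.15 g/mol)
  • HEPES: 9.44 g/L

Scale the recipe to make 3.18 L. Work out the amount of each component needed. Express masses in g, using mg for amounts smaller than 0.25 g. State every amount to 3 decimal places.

Working volume: 3.18 L.
copper sulfate pentahydrate: 15.1 mg/L × 3.18 L = 48.018 mg
manganese chloride tetrahydrate: 20.9 mg/L × 3.18 L = 66.462 mg
L-histidine: 1.78 mmol/L × 155.15 g/mol × 3.18 L ÷ 1000 = 0.878 g
HEPES: 9.44 g/L × 3.18 L = 30.019 g

copper sulfate pentahydrate 48.018 mg; manganese chloride tetrahydrate 66.462 mg; L-histidine 0.878 g; HEPES 30.019 g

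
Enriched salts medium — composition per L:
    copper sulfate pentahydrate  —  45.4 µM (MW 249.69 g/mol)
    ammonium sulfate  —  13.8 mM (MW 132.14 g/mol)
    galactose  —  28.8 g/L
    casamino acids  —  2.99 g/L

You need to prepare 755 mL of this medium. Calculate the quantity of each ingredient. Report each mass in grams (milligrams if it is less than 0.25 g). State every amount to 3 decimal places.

copper sulfate pentahydrate 8.559 mg; ammonium sulfate 1.377 g; galactose 21.744 g; casamino acids 2.257 g

Working volume: 755 mL = 0.755 L.
copper sulfate pentahydrate: 45.4 µmol/L × 249.69 g/mol × 0.755 L ÷ 1000 = 8.559 mg
ammonium sulfate: 13.8 mmol/L × 132.14 g/mol × 0.755 L ÷ 1000 = 1.377 g
galactose: 28.8 g/L × 0.755 L = 21.744 g
casamino acids: 2.99 g/L × 0.755 L = 2.257 g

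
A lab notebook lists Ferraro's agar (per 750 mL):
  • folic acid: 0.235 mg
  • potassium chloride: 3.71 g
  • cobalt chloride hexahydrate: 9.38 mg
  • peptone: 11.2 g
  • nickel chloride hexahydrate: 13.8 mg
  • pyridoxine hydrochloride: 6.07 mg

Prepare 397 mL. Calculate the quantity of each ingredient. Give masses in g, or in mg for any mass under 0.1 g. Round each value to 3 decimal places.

Scale factor = 397 mL / 750 mL = 0.529333.
folic acid: 0.235 mg × (397 mL / 750 mL) = 0.124 mg
potassium chloride: 3.71 g × (397 mL / 750 mL) = 1.964 g
cobalt chloride hexahydrate: 9.38 mg × (397 mL / 750 mL) = 4.965 mg
peptone: 11.2 g × (397 mL / 750 mL) = 5.929 g
nickel chloride hexahydrate: 13.8 mg × (397 mL / 750 mL) = 7.305 mg
pyridoxine hydrochloride: 6.07 mg × (397 mL / 750 mL) = 3.213 mg

folic acid 0.124 mg; potassium chloride 1.964 g; cobalt chloride hexahydrate 4.965 mg; peptone 5.929 g; nickel chloride hexahydrate 7.305 mg; pyridoxine hydrochloride 3.213 mg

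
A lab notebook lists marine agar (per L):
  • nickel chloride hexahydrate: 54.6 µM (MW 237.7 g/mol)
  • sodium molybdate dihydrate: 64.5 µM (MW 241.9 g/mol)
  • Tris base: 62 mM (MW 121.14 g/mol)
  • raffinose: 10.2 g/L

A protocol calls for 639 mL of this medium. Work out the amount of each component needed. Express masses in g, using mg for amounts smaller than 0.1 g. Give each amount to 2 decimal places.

nickel chloride hexahydrate 8.29 mg; sodium molybdate dihydrate 9.97 mg; Tris base 4.80 g; raffinose 6.52 g

Working volume: 639 mL = 0.639 L.
nickel chloride hexahydrate: 54.6 µmol/L × 237.7 g/mol × 0.639 L ÷ 1000 = 8.29 mg
sodium molybdate dihydrate: 64.5 µmol/L × 241.9 g/mol × 0.639 L ÷ 1000 = 9.97 mg
Tris base: 62 mmol/L × 121.14 g/mol × 0.639 L ÷ 1000 = 4.80 g
raffinose: 10.2 g/L × 0.639 L = 6.52 g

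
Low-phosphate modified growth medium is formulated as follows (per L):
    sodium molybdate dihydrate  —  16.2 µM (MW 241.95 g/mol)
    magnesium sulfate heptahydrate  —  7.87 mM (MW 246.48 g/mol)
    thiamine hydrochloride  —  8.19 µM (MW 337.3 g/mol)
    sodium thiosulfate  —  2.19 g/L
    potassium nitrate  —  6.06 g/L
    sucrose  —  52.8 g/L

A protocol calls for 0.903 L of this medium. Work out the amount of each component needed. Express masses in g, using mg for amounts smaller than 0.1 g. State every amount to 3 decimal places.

sodium molybdate dihydrate 3.539 mg; magnesium sulfate heptahydrate 1.752 g; thiamine hydrochloride 2.495 mg; sodium thiosulfate 1.978 g; potassium nitrate 5.472 g; sucrose 47.678 g

Scale factor relative to 1 L: 0.903.
sodium molybdate dihydrate: 16.2 µmol/L × 241.95 g/mol × 0.903 L ÷ 1000 = 3.539 mg
magnesium sulfate heptahydrate: 7.87 mmol/L × 246.48 g/mol × 0.903 L ÷ 1000 = 1.752 g
thiamine hydrochloride: 8.19 µmol/L × 337.3 g/mol × 0.903 L ÷ 1000 = 2.495 mg
sodium thiosulfate: 2.19 g/L × 0.903 L = 1.978 g
potassium nitrate: 6.06 g/L × 0.903 L = 5.472 g
sucrose: 52.8 g/L × 0.903 L = 47.678 g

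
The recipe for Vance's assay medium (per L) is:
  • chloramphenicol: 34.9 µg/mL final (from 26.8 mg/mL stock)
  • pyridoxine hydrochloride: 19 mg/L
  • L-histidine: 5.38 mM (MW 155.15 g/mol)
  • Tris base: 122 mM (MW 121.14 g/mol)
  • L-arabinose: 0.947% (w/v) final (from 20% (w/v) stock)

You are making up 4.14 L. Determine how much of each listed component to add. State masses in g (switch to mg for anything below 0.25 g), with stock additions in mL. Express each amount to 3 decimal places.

chloramphenicol 5.391 mL; pyridoxine hydrochloride 78.660 mg; L-histidine 3.456 g; Tris base 61.185 g; L-arabinose 196.029 mL

Scale factor relative to 1 L: 4.14.
chloramphenicol: V = C2·V2/C1 = 34.9 µg/mL × 4140 mL ÷ 26800 µg/mL = 5.391 mL
pyridoxine hydrochloride: 19 mg/L × 4.14 L = 78.660 mg
L-histidine: 5.38 mmol/L × 155.15 g/mol × 4.14 L ÷ 1000 = 3.456 g
Tris base: 122 mmol/L × 121.14 g/mol × 4.14 L ÷ 1000 = 61.185 g
L-arabinose: dilute stock: 0.947% ÷ 20% × 4140 mL = 196.029 mL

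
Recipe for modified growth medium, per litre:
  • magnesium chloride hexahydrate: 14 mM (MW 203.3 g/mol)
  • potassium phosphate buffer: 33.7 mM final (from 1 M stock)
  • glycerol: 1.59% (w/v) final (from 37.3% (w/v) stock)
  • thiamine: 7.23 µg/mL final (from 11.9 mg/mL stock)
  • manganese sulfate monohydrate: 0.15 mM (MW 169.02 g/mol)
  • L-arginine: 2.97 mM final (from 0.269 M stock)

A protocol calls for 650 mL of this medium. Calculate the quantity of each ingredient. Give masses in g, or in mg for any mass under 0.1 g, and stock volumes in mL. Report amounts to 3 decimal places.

magnesium chloride hexahydrate 1.850 g; potassium phosphate buffer 21.905 mL; glycerol 27.708 mL; thiamine 0.395 mL; manganese sulfate monohydrate 16.479 mg; L-arginine 7.177 mL

Scale factor relative to 1 L: 0.65.
magnesium chloride hexahydrate: 14 mmol/L × 203.3 g/mol × 0.65 L ÷ 1000 = 1.850 g
potassium phosphate buffer: dilute stock: 33.7 mM × 650 mL ÷ 1000 mM = 21.905 mL
glycerol: dilute stock: 1.59% ÷ 37.3% × 650 mL = 27.708 mL
thiamine: V = C2·V2/C1 = 7.23 µg/mL × 650 mL ÷ 11900 µg/mL = 0.395 mL
manganese sulfate monohydrate: 0.15 mmol/L × 169.02 mg/mmol × 0.65 L = 16.479 mg
L-arginine: V = C2·V2/C1 = 2.97 mM × 650 mL ÷ 269 mM = 7.177 mL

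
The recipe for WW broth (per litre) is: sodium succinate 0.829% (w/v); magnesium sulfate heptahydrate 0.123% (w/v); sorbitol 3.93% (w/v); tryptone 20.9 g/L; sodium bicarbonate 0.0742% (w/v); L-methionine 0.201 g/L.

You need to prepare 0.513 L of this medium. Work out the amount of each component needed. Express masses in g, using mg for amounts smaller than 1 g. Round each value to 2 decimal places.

Working volume: 0.513 L.
sodium succinate: 0.829 g per 100 mL × 513 mL ÷ 100 = 4.25 g
magnesium sulfate heptahydrate: 0.123 g per 100 mL × 513 mL ÷ 100 = 0.63099 g = 630.99 mg
sorbitol: 3.93% w/v = 39.3 g/L → 39.3 × 0.513 L = 20.16 g
tryptone: 20.9 g/L × 0.513 L = 10.72 g
sodium bicarbonate: 0.0742 g per 100 mL × 513 mL ÷ 100 = 0.380646 g = 380.65 mg
L-methionine: 0.201 g/L × 0.513 L = 0.103113 g = 103.11 mg

sodium succinate 4.25 g; magnesium sulfate heptahydrate 630.99 mg; sorbitol 20.16 g; tryptone 10.72 g; sodium bicarbonate 380.65 mg; L-methionine 103.11 mg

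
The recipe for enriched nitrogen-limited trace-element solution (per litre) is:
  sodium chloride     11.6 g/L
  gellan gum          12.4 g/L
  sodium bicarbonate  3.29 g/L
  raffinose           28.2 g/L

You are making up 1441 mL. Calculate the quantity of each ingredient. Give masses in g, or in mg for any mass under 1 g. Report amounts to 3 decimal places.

sodium chloride 16.716 g; gellan gum 17.868 g; sodium bicarbonate 4.741 g; raffinose 40.636 g

Target volume = 1441 mL = 1.441 L.
sodium chloride: 11.6 g/L × 1.441 L = 16.716 g
gellan gum: 12.4 g/L × 1.441 L = 17.868 g
sodium bicarbonate: 3.29 g/L × 1.441 L = 4.741 g
raffinose: 28.2 g/L × 1.441 L = 40.636 g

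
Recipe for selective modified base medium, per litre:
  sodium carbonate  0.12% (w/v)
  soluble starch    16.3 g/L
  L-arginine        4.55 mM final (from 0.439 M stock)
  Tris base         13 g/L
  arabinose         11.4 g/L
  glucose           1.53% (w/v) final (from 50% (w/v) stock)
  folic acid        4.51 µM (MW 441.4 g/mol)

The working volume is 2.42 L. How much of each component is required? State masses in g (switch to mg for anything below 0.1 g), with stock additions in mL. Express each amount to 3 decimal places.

sodium carbonate 2.904 g; soluble starch 39.446 g; L-arginine 25.082 mL; Tris base 31.460 g; arabinose 27.588 g; glucose 74.052 mL; folic acid 4.818 mg

Scale factor relative to 1 L: 2.42.
sodium carbonate: 0.12% w/v = 1.2 g/L → 1.2 × 2.42 L = 2.904 g
soluble starch: 16.3 g/L × 2.42 L = 39.446 g
L-arginine: V = C2·V2/C1 = 4.55 mM × 2420 mL ÷ 439 mM = 25.082 mL
Tris base: 13 g/L × 2.42 L = 31.460 g
arabinose: 11.4 g/L × 2.42 L = 27.588 g
glucose: C1V1 = C2V2 → 1.53% ÷ 50% × 2420 mL = 74.052 mL
folic acid: 4.51 µmol/L × 441.4 g/mol × 2.42 L ÷ 1000 = 4.818 mg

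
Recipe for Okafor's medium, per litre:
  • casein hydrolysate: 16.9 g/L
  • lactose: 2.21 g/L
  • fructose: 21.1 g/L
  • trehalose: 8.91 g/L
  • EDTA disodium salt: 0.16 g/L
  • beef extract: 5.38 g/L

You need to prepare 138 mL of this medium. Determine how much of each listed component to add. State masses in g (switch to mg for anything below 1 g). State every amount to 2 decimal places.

casein hydrolysate 2.33 g; lactose 304.98 mg; fructose 2.91 g; trehalose 1.23 g; EDTA disodium salt 22.08 mg; beef extract 742.44 mg

Working volume: 138 mL = 0.138 L.
casein hydrolysate: 16.9 g/L × 0.138 L = 2.33 g
lactose: 2.21 g/L × 0.138 L = 0.30498 g = 304.98 mg
fructose: 21.1 g/L × 0.138 L = 2.91 g
trehalose: 8.91 g/L × 0.138 L = 1.23 g
EDTA disodium salt: 0.16 g/L × 0.138 L = 0.02208 g = 22.08 mg
beef extract: 5.38 g/L × 0.138 L = 0.74244 g = 742.44 mg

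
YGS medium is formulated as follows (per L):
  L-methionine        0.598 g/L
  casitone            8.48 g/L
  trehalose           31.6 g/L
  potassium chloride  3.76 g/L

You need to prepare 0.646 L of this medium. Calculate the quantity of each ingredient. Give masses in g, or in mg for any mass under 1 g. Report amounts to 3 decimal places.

Scale factor relative to 1 L: 0.646.
L-methionine: 0.598 g/L × 0.646 L = 0.386308 g = 386.308 mg
casitone: 8.48 g/L × 0.646 L = 5.478 g
trehalose: 31.6 g/L × 0.646 L = 20.414 g
potassium chloride: 3.76 g/L × 0.646 L = 2.429 g

L-methionine 386.308 mg; casitone 5.478 g; trehalose 20.414 g; potassium chloride 2.429 g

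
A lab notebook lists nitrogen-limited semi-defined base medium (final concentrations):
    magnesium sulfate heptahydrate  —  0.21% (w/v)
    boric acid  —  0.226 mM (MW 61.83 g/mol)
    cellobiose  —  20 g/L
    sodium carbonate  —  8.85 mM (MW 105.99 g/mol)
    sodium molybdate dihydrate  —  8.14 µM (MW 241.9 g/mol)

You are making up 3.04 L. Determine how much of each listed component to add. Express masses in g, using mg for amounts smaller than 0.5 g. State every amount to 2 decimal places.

magnesium sulfate heptahydrate 6.38 g; boric acid 42.48 mg; cellobiose 60.80 g; sodium carbonate 2.85 g; sodium molybdate dihydrate 5.99 mg

Scale factor relative to 1 L: 3.04.
magnesium sulfate heptahydrate: 0.21% w/v = 2.1 g/L → 2.1 × 3.04 L = 6.38 g
boric acid: 0.226 mmol/L × 61.83 mg/mmol × 3.04 L = 42.48 mg
cellobiose: 20 g/L × 3.04 L = 60.80 g
sodium carbonate: 8.85 mmol/L × 105.99 g/mol × 3.04 L ÷ 1000 = 2.85 g
sodium molybdate dihydrate: 8.14 µmol/L × 241.9 g/mol × 3.04 L ÷ 1000 = 5.99 mg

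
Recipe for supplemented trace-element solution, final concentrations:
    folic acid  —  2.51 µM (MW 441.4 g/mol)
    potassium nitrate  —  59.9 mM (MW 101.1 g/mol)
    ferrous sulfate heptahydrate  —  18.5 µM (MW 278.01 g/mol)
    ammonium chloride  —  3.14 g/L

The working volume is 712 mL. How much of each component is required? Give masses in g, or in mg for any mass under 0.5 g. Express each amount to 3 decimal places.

Working volume: 712 mL = 0.712 L.
folic acid: 2.51 µmol/L × 441.4 g/mol × 0.712 L ÷ 1000 = 0.789 mg
potassium nitrate: 59.9 mmol/L × 101.1 g/mol × 0.712 L ÷ 1000 = 4.312 g
ferrous sulfate heptahydrate: 18.5 µmol/L × 278.01 g/mol × 0.712 L ÷ 1000 = 3.662 mg
ammonium chloride: 3.14 g/L × 0.712 L = 2.236 g

folic acid 0.789 mg; potassium nitrate 4.312 g; ferrous sulfate heptahydrate 3.662 mg; ammonium chloride 2.236 g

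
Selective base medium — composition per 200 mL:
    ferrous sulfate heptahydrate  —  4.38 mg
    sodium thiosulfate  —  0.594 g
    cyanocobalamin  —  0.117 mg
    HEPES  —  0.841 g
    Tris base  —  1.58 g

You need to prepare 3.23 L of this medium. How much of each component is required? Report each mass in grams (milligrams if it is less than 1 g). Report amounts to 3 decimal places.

Ratio of target to recipe volume: 3230 / 200 = 16.15.
ferrous sulfate heptahydrate: 4.38 mg × (3230 mL / 200 mL) = 70.737 mg
sodium thiosulfate: 0.594 g × (3230 mL / 200 mL) = 9.593 g
cyanocobalamin: 0.117 mg × (3230 mL / 200 mL) = 1.890 mg
HEPES: 0.841 g × (3230 mL / 200 mL) = 13.582 g
Tris base: 1.58 g × (3230 mL / 200 mL) = 25.517 g

ferrous sulfate heptahydrate 70.737 mg; sodium thiosulfate 9.593 g; cyanocobalamin 1.890 mg; HEPES 13.582 g; Tris base 25.517 g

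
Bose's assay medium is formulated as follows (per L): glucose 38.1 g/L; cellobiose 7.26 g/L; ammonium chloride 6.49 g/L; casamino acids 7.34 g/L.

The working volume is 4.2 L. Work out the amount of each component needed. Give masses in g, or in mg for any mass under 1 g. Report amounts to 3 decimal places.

Scale factor relative to 1 L: 4.2.
glucose: 38.1 g/L × 4.2 L = 160.020 g
cellobiose: 7.26 g/L × 4.2 L = 30.492 g
ammonium chloride: 6.49 g/L × 4.2 L = 27.258 g
casamino acids: 7.34 g/L × 4.2 L = 30.828 g

glucose 160.020 g; cellobiose 30.492 g; ammonium chloride 27.258 g; casamino acids 30.828 g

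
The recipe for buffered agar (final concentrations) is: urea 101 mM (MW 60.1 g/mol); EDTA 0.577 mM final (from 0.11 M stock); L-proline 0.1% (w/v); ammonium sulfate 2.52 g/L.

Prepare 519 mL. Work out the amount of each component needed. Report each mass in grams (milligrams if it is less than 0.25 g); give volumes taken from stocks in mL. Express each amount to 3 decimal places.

urea 3.150 g; EDTA 2.722 mL; L-proline 0.519 g; ammonium sulfate 1.308 g

Working volume: 519 mL = 0.519 L.
urea: 101 mmol/L × 60.1 g/mol × 0.519 L ÷ 1000 = 3.150 g
EDTA: dilute stock: 0.577 mM × 519 mL ÷ 110 mM = 2.722 mL
L-proline: 0.1% w/v = 1 g/L → 1 × 0.519 L = 0.519 g
ammonium sulfate: 2.52 g/L × 0.519 L = 1.308 g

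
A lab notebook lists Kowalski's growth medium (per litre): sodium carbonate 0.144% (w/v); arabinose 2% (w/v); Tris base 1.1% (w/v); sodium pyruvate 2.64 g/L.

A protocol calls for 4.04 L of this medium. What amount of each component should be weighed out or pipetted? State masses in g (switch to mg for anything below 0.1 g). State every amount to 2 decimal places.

sodium carbonate 5.82 g; arabinose 80.80 g; Tris base 44.44 g; sodium pyruvate 10.67 g

Working volume: 4.04 L.
sodium carbonate: 0.144% w/v = 1.44 g/L → 1.44 × 4.04 L = 5.82 g
arabinose: 2 g per 100 mL × 4040 mL ÷ 100 = 80.80 g
Tris base: 1.1% w/v = 11 g/L → 11 × 4.04 L = 44.44 g
sodium pyruvate: 2.64 g/L × 4.04 L = 10.67 g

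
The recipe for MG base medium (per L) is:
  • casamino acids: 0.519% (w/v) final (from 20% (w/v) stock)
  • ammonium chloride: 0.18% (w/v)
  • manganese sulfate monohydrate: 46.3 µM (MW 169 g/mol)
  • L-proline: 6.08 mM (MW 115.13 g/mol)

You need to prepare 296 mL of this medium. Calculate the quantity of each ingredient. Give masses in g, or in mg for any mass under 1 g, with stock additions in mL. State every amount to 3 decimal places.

casamino acids 7.681 mL; ammonium chloride 532.800 mg; manganese sulfate monohydrate 2.316 mg; L-proline 207.197 mg

Working volume: 296 mL = 0.296 L.
casamino acids: V = C2·V2/C1 = 0.519% ÷ 20% × 296 mL = 7.681 mL
ammonium chloride: 0.18% w/v = 1.8 g/L → 1.8 × 0.296 L = 0.5328 g = 532.800 mg
manganese sulfate monohydrate: 46.3 µmol/L × 169 g/mol × 0.296 L ÷ 1000 = 2.316 mg
L-proline: 6.08 mmol/L × 115.13 mg/mmol × 0.296 L = 207.197 mg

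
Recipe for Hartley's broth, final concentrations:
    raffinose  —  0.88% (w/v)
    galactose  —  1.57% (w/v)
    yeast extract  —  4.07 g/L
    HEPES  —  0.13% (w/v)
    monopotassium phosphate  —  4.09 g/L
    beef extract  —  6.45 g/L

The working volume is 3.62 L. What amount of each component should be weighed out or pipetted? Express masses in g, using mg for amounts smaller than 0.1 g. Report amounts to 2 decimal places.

Scale factor relative to 1 L: 3.62.
raffinose: 0.88 g per 100 mL × 3620 mL ÷ 100 = 31.86 g
galactose: 1.57% w/v = 15.7 g/L → 15.7 × 3.62 L = 56.83 g
yeast extract: 4.07 g/L × 3.62 L = 14.73 g
HEPES: 0.13 g per 100 mL × 3620 mL ÷ 100 = 4.71 g
monopotassium phosphate: 4.09 g/L × 3.62 L = 14.81 g
beef extract: 6.45 g/L × 3.62 L = 23.35 g

raffinose 31.86 g; galactose 56.83 g; yeast extract 14.73 g; HEPES 4.71 g; monopotassium phosphate 14.81 g; beef extract 23.35 g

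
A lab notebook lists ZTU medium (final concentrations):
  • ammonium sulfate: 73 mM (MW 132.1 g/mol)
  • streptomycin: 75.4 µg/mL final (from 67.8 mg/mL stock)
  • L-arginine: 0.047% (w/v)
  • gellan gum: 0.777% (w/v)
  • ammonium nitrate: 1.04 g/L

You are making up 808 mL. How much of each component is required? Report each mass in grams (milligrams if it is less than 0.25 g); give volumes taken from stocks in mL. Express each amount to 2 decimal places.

ammonium sulfate 7.79 g; streptomycin 0.90 mL; L-arginine 0.38 g; gellan gum 6.28 g; ammonium nitrate 0.84 g

Target volume = 808 mL = 0.808 L.
ammonium sulfate: 73 mmol/L × 132.1 g/mol × 0.808 L ÷ 1000 = 7.79 g
streptomycin: C1V1 = C2V2 → 75.4 µg/mL × 808 mL ÷ 67800 µg/mL = 0.90 mL
L-arginine: 0.047 g per 100 mL × 808 mL ÷ 100 = 0.38 g
gellan gum: 0.777 g per 100 mL × 808 mL ÷ 100 = 6.28 g
ammonium nitrate: 1.04 g/L × 0.808 L = 0.84 g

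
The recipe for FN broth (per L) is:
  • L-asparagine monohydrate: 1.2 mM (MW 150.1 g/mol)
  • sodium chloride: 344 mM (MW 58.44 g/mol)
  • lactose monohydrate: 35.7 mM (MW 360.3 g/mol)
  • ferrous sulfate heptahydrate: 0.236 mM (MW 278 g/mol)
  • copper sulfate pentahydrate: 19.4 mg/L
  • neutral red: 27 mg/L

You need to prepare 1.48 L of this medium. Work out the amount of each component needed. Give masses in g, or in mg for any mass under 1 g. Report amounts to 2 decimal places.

L-asparagine monohydrate 266.58 mg; sodium chloride 29.75 g; lactose monohydrate 19.04 g; ferrous sulfate heptahydrate 97.10 mg; copper sulfate pentahydrate 28.71 mg; neutral red 39.96 mg

Scale factor relative to 1 L: 1.48.
L-asparagine monohydrate: 1.2 mmol/L × 150.1 mg/mmol × 1.48 L = 266.58 mg
sodium chloride: 344 mmol/L × 58.44 g/mol × 1.48 L ÷ 1000 = 29.75 g
lactose monohydrate: 35.7 mmol/L × 360.3 g/mol × 1.48 L ÷ 1000 = 19.04 g
ferrous sulfate heptahydrate: 0.236 mmol/L × 278 mg/mmol × 1.48 L = 97.10 mg
copper sulfate pentahydrate: 19.4 mg/L × 1.48 L = 28.71 mg
neutral red: 27 mg/L × 1.48 L = 39.96 mg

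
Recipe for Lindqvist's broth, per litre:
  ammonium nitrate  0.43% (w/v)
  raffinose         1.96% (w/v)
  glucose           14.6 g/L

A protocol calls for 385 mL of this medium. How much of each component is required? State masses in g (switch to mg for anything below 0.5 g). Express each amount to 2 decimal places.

Target volume = 385 mL = 0.385 L.
ammonium nitrate: 0.43 g per 100 mL × 385 mL ÷ 100 = 1.66 g
raffinose: 1.96 g per 100 mL × 385 mL ÷ 100 = 7.55 g
glucose: 14.6 g/L × 0.385 L = 5.62 g

ammonium nitrate 1.66 g; raffinose 7.55 g; glucose 5.62 g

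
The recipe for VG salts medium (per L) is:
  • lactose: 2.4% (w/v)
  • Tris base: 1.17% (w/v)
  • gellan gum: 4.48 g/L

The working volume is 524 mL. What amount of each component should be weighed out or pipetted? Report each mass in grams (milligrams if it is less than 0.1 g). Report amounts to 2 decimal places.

lactose 12.58 g; Tris base 6.13 g; gellan gum 2.35 g

Working volume: 524 mL = 0.524 L.
lactose: 2.4 g per 100 mL × 524 mL ÷ 100 = 12.58 g
Tris base: 1.17% w/v = 11.7 g/L → 11.7 × 0.524 L = 6.13 g
gellan gum: 4.48 g/L × 0.524 L = 2.35 g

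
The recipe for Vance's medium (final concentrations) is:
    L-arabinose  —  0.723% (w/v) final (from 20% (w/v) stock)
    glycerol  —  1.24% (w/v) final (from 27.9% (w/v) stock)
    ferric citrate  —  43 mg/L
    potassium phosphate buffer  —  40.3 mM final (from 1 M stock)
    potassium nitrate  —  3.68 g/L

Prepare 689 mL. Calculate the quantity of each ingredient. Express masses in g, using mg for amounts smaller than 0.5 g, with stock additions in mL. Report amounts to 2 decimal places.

L-arabinose 24.91 mL; glycerol 30.62 mL; ferric citrate 29.63 mg; potassium phosphate buffer 27.77 mL; potassium nitrate 2.54 g

Target volume = 689 mL = 0.689 L.
L-arabinose: V = C2·V2/C1 = 0.723% ÷ 20% × 689 mL = 24.91 mL
glycerol: C1V1 = C2V2 → 1.24% ÷ 27.9% × 689 mL = 30.62 mL
ferric citrate: 43 mg/L × 0.689 L = 29.63 mg
potassium phosphate buffer: V = C2·V2/C1 = 40.3 mM × 689 mL ÷ 1000 mM = 27.77 mL
potassium nitrate: 3.68 g/L × 0.689 L = 2.54 g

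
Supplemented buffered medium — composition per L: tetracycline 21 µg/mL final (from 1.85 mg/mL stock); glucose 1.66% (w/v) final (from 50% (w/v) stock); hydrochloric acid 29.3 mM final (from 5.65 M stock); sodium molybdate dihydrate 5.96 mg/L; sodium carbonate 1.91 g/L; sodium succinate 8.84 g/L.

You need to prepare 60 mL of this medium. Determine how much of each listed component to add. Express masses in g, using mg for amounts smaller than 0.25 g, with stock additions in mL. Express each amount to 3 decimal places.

Scale factor relative to 1 L: 0.06.
tetracycline: dilute stock: 21 µg/mL × 60 mL ÷ 1850 µg/mL = 0.681 mL
glucose: C1V1 = C2V2 → 1.66% ÷ 50% × 60 mL = 1.992 mL
hydrochloric acid: dilute stock: 29.3 mM × 60 mL ÷ 5650 mM = 0.311 mL
sodium molybdate dihydrate: 5.96 mg/L × 0.06 L = 0.358 mg
sodium carbonate: 1.91 g/L × 0.06 L = 0.1146 g = 114.600 mg
sodium succinate: 8.84 g/L × 0.06 L = 0.530 g

tetracycline 0.681 mL; glucose 1.992 mL; hydrochloric acid 0.311 mL; sodium molybdate dihydrate 0.358 mg; sodium carbonate 114.600 mg; sodium succinate 0.530 g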